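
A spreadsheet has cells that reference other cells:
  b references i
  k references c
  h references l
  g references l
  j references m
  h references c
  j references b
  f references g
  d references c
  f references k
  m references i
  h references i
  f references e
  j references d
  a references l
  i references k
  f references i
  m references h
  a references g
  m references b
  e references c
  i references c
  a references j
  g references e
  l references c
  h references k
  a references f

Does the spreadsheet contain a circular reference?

No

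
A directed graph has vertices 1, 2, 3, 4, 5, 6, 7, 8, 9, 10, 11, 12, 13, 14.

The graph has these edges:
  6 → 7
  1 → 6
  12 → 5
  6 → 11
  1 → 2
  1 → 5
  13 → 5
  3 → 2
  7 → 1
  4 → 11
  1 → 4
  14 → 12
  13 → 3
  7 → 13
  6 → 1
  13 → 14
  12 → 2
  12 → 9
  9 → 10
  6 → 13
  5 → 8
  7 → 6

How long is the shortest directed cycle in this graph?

For each vertex v, BFS finds the shortest path from v back to v.
The shortest such closed walk is 6 → 1 → 6, length 2.

2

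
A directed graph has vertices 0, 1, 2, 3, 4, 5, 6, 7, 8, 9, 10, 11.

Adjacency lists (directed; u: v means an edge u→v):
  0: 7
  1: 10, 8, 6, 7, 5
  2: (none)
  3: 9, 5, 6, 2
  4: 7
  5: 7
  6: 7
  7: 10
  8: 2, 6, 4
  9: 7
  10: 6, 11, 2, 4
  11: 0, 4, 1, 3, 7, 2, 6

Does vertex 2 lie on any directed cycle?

No

2 lies on a cycle iff there is a path from 2 back to itself.
Exploring from 2, it never reaches itself; equivalently, its strongly connected component is a singleton.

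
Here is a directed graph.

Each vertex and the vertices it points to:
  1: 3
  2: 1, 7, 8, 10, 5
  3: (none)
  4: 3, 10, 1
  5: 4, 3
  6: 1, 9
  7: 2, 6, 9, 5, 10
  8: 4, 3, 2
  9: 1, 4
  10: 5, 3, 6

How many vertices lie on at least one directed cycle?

A vertex is on a directed cycle iff it belongs to a strongly connected component of size ≥ 2 (or has a self-loop).
The vertices on cycles are {2, 4, 5, 6, 7, 8, 9, 10} — 8 in total.

8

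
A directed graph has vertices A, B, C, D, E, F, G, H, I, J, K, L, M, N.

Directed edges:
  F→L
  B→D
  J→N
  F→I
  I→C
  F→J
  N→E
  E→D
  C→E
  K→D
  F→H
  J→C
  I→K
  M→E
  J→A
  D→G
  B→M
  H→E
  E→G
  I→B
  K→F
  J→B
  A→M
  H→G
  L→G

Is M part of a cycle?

No

M lies on a cycle iff there is a path from M back to itself.
Exploring from M, it never reaches itself; equivalently, its strongly connected component is a singleton.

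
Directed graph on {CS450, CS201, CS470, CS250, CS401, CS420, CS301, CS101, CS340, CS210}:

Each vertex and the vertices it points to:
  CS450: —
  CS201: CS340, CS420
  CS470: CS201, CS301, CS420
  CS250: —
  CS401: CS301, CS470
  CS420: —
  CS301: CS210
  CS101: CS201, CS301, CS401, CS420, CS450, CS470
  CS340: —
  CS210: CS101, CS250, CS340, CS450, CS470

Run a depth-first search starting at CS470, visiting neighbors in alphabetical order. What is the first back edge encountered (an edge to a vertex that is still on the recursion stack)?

DFS from CS470 (visiting neighbors in alphabetical order); mark gray on enter, black on exit:
CS470 gray
  CS201 gray
    CS340 gray
    CS340 black
    CS420 gray
    CS420 black
  CS201 black
  CS301 gray
    CS210 gray
      CS101 gray
        CS101→CS201: CS201 black — skip
        CS101→CS301: CS301 is gray → back edge
First back edge: CS101 → CS301.

CS101→CS301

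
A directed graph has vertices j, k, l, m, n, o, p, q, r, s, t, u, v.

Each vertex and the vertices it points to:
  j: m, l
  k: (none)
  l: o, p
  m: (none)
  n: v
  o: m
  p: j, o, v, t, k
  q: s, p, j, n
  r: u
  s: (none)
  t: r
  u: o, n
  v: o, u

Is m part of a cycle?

No

m lies on a cycle iff there is a path from m back to itself.
Exploring from m, it never reaches itself; equivalently, its strongly connected component is a singleton.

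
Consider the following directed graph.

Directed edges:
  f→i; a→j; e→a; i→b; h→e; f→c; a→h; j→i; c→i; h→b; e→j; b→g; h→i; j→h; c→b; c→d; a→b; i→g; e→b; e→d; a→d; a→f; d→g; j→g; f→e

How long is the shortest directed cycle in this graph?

For each vertex v, BFS finds the shortest path from v back to v.
The shortest such closed walk is e → a → h → e, length 3.

3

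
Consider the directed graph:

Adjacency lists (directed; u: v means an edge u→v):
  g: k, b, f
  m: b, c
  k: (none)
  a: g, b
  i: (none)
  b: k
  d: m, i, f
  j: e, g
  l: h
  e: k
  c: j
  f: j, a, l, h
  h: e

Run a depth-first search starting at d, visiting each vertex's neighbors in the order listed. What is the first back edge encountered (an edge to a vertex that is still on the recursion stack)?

DFS from d (visiting each vertex's neighbors in the order listed); mark gray on enter, black on exit:
d gray
  m gray
    b gray
      k gray
      k black
    b black
    c gray
      j gray
        e gray
          e→k: k black — skip
        e black
        g gray
          g→k: k black — skip
          g→b: b black — skip
          f gray
            f→j: j is gray → back edge
First back edge: f → j.

f->j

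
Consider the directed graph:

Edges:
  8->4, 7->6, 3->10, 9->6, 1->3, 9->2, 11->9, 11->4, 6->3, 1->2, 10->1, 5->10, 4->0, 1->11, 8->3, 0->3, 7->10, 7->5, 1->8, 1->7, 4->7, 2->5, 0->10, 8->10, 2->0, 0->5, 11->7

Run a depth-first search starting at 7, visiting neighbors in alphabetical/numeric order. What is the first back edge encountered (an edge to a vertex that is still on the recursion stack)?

DFS from 7 (visiting neighbors in alphabetical/numeric order); mark gray on enter, black on exit:
7 gray
  5 gray
    10 gray
      1 gray
        2 gray
          0 gray
            3 gray
              3→10: 10 is gray → back edge
First back edge: 3 → 10.

3→10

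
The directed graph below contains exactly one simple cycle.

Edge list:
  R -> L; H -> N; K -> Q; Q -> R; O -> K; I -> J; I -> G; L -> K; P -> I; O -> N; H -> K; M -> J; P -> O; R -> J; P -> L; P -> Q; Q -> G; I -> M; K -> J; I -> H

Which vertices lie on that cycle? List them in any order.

DFS with gray/black marking from Q:
Q gray
  G gray
  G black
  R gray
    J gray
    J black
    L gray
      K gray
        K→Q: Q is gray → back edge
Back edge closes the cycle Q → R → L → K → Q; its vertices are {K, L, Q, R}.

K, L, Q, R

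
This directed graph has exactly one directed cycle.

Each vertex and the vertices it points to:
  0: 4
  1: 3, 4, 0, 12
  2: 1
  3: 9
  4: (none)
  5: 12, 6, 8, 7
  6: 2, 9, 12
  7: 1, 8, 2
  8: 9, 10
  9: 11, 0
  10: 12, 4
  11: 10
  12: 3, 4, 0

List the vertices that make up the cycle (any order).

3, 9, 10, 11, 12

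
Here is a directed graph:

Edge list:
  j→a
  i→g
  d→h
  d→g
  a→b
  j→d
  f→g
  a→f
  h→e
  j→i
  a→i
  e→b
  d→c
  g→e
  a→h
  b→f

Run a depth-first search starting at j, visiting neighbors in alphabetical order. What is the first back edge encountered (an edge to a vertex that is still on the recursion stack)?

DFS from j (visiting neighbors in alphabetical order); mark gray on enter, black on exit:
j gray
  a gray
    b gray
      f gray
        g gray
          e gray
            e→b: b is gray → back edge
First back edge: e → b.

e->b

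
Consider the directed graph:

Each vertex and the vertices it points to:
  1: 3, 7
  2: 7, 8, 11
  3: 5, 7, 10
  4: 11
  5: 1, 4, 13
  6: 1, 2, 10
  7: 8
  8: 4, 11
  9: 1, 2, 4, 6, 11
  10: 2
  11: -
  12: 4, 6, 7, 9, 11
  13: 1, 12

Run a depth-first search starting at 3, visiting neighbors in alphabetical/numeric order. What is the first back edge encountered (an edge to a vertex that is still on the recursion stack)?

DFS from 3 (visiting neighbors in alphabetical/numeric order); mark gray on enter, black on exit:
3 gray
  5 gray
    1 gray
      1→3: 3 is gray → back edge
First back edge: 1 → 3.

1->3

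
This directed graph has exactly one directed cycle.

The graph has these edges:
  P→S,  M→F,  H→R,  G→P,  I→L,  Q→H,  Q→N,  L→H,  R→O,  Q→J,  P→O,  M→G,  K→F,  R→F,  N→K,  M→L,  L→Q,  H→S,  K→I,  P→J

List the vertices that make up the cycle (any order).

I, K, L, N, Q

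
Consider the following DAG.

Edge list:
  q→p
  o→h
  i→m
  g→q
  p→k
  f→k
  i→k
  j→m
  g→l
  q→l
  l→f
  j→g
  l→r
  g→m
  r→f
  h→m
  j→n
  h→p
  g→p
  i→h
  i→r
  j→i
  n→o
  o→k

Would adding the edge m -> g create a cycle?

Adding m→g creates a cycle iff g can already reach m.
Path from g: g → m.
So g → … → m → g is a cycle.

Yes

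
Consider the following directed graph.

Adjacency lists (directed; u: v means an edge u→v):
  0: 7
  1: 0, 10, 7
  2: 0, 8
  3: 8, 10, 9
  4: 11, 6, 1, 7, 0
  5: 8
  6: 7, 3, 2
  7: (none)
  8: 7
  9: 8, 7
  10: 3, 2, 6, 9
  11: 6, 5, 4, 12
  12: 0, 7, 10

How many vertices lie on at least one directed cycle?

5

A vertex is on a directed cycle iff it belongs to a strongly connected component of size ≥ 2 (or has a self-loop).
The vertices on cycles are {3, 4, 6, 10, 11} — 5 in total.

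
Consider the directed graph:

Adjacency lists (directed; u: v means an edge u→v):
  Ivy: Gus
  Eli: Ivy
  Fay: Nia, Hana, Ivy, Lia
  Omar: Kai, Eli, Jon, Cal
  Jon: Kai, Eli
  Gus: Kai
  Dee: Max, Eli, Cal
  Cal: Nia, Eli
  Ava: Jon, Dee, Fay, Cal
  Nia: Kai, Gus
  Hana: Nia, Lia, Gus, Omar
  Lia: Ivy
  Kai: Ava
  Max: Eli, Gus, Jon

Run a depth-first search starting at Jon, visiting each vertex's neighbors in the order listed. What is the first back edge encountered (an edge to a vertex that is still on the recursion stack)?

Ava→Jon

DFS from Jon (visiting each vertex's neighbors in the order listed); mark gray on enter, black on exit:
Jon gray
  Kai gray
    Ava gray
      Ava→Jon: Jon is gray → back edge
First back edge: Ava → Jon.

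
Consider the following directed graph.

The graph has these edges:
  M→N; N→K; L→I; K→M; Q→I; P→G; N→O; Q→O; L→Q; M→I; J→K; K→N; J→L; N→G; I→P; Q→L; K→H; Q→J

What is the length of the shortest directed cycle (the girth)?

2

For each vertex v, BFS finds the shortest path from v back to v.
The shortest such closed walk is K → N → K, length 2.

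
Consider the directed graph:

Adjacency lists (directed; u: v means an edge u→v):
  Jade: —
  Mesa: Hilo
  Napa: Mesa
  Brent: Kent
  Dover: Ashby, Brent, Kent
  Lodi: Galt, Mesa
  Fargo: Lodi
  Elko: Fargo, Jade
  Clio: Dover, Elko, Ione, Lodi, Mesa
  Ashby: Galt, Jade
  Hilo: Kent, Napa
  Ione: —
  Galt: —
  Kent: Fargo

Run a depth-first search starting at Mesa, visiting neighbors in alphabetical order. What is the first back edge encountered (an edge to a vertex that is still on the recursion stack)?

Lodi->Mesa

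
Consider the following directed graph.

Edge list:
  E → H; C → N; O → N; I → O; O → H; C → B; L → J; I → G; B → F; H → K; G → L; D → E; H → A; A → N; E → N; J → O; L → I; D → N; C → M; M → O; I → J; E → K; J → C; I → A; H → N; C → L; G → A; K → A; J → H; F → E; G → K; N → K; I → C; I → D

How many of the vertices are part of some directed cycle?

A vertex is on a directed cycle iff it belongs to a strongly connected component of size ≥ 2 (or has a self-loop).
The vertices on cycles are {A, C, G, I, J, K, L, N} — 8 in total.

8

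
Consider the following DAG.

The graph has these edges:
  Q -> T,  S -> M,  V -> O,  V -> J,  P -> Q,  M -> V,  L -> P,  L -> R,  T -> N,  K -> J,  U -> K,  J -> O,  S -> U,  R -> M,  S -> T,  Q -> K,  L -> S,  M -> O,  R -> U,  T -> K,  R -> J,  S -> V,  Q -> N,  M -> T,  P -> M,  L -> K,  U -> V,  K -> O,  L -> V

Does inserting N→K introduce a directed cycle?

No

Adding N→K creates a cycle iff K can already reach N.
Explore from K: no path reaches N. The graph stays acyclic.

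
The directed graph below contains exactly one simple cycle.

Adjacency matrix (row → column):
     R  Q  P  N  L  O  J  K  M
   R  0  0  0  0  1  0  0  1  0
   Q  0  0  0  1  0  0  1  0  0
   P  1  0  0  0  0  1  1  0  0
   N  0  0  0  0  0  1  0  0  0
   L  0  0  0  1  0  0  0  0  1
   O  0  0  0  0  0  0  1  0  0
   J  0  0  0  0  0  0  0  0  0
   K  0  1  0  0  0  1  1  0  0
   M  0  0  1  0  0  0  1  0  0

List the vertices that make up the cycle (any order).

DFS with gray/black marking from R:
R gray
  L gray
    N gray
      O gray
        J gray
        J black
      O black
    N black
    M gray
      P gray
        P→O: O black — skip
        P→J: J black — skip
        P→R: R is gray → back edge
Back edge closes the cycle R → L → M → P → R; its vertices are {L, M, P, R}.

L, M, P, R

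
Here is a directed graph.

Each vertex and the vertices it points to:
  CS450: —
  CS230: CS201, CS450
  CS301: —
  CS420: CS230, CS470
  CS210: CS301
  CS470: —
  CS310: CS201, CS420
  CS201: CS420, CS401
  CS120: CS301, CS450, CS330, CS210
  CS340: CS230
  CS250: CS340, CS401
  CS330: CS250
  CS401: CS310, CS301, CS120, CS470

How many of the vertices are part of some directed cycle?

9

A vertex is on a directed cycle iff it belongs to a strongly connected component of size ≥ 2 (or has a self-loop).
The vertices on cycles are {CS120, CS201, CS230, CS250, CS310, CS330, CS340, CS401, CS420} — 9 in total.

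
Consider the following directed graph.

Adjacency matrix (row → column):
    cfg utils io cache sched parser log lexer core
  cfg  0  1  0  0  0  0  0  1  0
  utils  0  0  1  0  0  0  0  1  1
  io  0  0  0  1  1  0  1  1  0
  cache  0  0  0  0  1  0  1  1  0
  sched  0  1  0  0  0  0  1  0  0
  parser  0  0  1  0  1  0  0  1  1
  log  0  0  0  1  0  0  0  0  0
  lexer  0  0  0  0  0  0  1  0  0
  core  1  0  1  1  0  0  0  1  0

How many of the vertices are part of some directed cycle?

8

A vertex is on a directed cycle iff it belongs to a strongly connected component of size ≥ 2 (or has a self-loop).
The vertices on cycles are {io, cfg, log, core, cache, lexer, sched, utils} — 8 in total.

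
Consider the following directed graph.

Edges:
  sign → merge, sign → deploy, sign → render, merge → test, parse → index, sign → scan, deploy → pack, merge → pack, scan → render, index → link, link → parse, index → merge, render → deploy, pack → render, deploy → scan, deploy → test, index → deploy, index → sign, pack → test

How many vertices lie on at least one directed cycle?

7

A vertex is on a directed cycle iff it belongs to a strongly connected component of size ≥ 2 (or has a self-loop).
The vertices on cycles are {link, pack, scan, index, parse, deploy, render} — 7 in total.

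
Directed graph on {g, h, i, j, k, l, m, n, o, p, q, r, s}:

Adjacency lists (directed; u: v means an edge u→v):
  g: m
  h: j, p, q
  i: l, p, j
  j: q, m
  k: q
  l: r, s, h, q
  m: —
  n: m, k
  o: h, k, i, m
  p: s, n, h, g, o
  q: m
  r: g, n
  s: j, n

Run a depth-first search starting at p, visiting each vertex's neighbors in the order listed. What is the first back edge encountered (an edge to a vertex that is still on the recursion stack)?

DFS from p (visiting each vertex's neighbors in the order listed); mark gray on enter, black on exit:
p gray
  s gray
    j gray
      q gray
        m gray
        m black
      q black
      j→m: m black — skip
    j black
    n gray
      n→m: m black — skip
      k gray
        k→q: q black — skip
      k black
    n black
  s black
  p→n: n black — skip
  h gray
    h→j: j black — skip
    h→p: p is gray → back edge
First back edge: h → p.

h->p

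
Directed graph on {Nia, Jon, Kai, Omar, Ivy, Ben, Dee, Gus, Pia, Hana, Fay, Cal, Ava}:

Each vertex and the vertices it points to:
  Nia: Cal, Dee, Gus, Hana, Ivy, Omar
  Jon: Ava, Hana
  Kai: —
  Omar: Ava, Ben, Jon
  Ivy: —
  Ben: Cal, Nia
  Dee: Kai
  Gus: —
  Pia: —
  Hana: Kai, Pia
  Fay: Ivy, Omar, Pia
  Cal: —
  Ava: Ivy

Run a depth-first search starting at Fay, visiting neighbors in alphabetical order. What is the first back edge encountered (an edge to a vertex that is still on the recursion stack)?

DFS from Fay (visiting neighbors in alphabetical order); mark gray on enter, black on exit:
Fay gray
  Ivy gray
  Ivy black
  Omar gray
    Ava gray
      Ava→Ivy: Ivy black — skip
    Ava black
    Ben gray
      Cal gray
      Cal black
      Nia gray
        Nia→Cal: Cal black — skip
        Dee gray
          Kai gray
          Kai black
        Dee black
        Gus gray
        Gus black
        Hana gray
          Hana→Kai: Kai black — skip
          Pia gray
          Pia black
        Hana black
        Nia→Ivy: Ivy black — skip
        Nia→Omar: Omar is gray → back edge
First back edge: Nia → Omar.

Nia→Omar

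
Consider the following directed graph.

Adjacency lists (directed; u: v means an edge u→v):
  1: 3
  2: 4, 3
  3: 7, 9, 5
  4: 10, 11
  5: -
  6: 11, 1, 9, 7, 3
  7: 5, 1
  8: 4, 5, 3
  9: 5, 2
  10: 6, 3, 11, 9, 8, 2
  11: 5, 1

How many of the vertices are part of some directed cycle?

A vertex is on a directed cycle iff it belongs to a strongly connected component of size ≥ 2 (or has a self-loop).
The vertices on cycles are {1, 2, 3, 4, 6, 7, 8, 9, 10, 11} — 10 in total.

10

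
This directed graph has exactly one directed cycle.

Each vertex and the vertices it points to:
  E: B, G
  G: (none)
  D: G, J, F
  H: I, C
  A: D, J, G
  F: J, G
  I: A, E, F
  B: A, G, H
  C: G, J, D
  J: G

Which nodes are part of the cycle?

DFS with gray/black marking from H:
H gray
  I gray
    A gray
      D gray
        G gray
        G black
        J gray
          J→G: G black — skip
        J black
        F gray
          F→J: J black — skip
          F→G: G black — skip
        F black
      D black
      A→J: J black — skip
      A→G: G black — skip
    A black
    E gray
      B gray
        B→A: A black — skip
        B→G: G black — skip
        B→H: H is gray → back edge
Back edge closes the cycle H → I → E → B → H; its vertices are {B, E, H, I}.

B, E, H, I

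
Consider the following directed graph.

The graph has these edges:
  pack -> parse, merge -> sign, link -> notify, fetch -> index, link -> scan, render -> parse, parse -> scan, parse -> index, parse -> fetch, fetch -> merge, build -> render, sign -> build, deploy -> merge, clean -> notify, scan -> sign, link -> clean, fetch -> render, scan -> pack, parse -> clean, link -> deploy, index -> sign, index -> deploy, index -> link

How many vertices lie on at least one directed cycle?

11

A vertex is on a directed cycle iff it belongs to a strongly connected component of size ≥ 2 (or has a self-loop).
The vertices on cycles are {link, pack, scan, sign, build, fetch, index, merge, parse, deploy, render} — 11 in total.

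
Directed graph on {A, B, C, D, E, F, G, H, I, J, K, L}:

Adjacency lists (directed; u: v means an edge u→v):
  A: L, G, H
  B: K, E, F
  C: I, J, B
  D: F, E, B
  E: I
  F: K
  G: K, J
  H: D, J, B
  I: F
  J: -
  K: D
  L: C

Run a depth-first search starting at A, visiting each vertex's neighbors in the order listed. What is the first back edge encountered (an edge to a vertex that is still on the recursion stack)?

DFS from A (visiting each vertex's neighbors in the order listed); mark gray on enter, black on exit:
A gray
  L gray
    C gray
      I gray
        F gray
          K gray
            D gray
              D→F: F is gray → back edge
First back edge: D → F.

D→F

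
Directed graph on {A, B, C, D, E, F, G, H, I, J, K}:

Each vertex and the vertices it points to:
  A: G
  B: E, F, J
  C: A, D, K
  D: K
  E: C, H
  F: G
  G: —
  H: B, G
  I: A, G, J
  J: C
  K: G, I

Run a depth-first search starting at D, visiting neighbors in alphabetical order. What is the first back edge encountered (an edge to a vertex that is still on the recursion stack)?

DFS from D (visiting neighbors in alphabetical order); mark gray on enter, black on exit:
D gray
  K gray
    G gray
    G black
    I gray
      A gray
        A→G: G black — skip
      A black
      I→G: G black — skip
      J gray
        C gray
          C→A: A black — skip
          C→D: D is gray → back edge
First back edge: C → D.

C→D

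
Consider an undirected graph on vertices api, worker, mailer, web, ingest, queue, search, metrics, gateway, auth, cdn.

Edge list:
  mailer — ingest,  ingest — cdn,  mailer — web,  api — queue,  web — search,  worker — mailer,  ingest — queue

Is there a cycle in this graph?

No

DFS, tracking each vertex's parent; an edge to a visited non-parent vertex closes a cycle.
Start from metrics:
visit metrics (parent –)
visit api (parent –)
  visit queue (parent api)
    queue–api: parent, skip
    visit ingest (parent queue)
      visit mailer (parent ingest)
        visit web (parent mailer)
          visit search (parent web)
            search–web: parent, skip
          web–mailer: parent, skip
        mailer–ingest: parent, skip
        visit worker (parent mailer)
          worker–mailer: parent, skip
      visit cdn (parent ingest)
        cdn–ingest: parent, skip
      ingest–queue: parent, skip
visit gateway (parent –)
visit auth (parent –)
No non-parent visited neighbor found — the graph is a forest.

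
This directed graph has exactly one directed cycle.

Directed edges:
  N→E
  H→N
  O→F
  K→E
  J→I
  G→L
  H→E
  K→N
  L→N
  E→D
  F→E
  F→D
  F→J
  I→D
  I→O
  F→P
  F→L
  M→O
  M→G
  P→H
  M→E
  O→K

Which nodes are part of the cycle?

F, I, J, O

DFS with gray/black marking from O:
O gray
  K gray
    N gray
      E gray
        D gray
        D black
      E black
    N black
    K→E: E black — skip
  K black
  F gray
    J gray
      I gray
        I→O: O is gray → back edge
Back edge closes the cycle O → F → J → I → O; its vertices are {F, I, J, O}.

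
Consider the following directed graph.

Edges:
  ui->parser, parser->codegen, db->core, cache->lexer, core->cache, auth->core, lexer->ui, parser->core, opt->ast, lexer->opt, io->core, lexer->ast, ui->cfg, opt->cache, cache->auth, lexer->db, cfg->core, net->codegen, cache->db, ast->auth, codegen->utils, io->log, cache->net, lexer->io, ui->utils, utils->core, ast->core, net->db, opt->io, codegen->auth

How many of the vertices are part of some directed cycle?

14

A vertex is on a directed cycle iff it belongs to a strongly connected component of size ≥ 2 (or has a self-loop).
The vertices on cycles are {db, io, ui, ast, cfg, net, opt, auth, core, cache, lexer, utils, parser, codegen} — 14 in total.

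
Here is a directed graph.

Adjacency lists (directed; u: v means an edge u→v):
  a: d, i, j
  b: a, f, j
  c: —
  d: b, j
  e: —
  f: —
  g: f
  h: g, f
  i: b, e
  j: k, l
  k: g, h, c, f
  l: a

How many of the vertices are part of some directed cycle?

A vertex is on a directed cycle iff it belongs to a strongly connected component of size ≥ 2 (or has a self-loop).
The vertices on cycles are {a, b, d, i, j, l} — 6 in total.

6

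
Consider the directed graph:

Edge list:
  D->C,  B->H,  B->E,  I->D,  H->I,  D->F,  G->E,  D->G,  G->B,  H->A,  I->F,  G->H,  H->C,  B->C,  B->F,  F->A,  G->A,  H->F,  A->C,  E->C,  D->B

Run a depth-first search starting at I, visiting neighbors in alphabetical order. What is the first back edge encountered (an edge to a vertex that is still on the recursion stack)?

H→I

DFS from I (visiting neighbors in alphabetical order); mark gray on enter, black on exit:
I gray
  D gray
    B gray
      C gray
      C black
      E gray
        E→C: C black — skip
      E black
      F gray
        A gray
          A→C: C black — skip
        A black
      F black
      H gray
        H→A: A black — skip
        H→C: C black — skip
        H→F: F black — skip
        H→I: I is gray → back edge
First back edge: H → I.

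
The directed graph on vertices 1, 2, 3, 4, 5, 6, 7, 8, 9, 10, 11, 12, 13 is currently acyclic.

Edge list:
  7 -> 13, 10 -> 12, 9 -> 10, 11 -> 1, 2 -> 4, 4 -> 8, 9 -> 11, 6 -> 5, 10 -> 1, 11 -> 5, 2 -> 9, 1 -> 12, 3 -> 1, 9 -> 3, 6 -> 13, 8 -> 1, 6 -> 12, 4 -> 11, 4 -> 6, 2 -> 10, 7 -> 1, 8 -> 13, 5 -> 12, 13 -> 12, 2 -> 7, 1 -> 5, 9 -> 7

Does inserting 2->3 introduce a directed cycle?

Adding 2→3 creates a cycle iff 3 can already reach 2.
Explore from 3: no path reaches 2. The graph stays acyclic.

No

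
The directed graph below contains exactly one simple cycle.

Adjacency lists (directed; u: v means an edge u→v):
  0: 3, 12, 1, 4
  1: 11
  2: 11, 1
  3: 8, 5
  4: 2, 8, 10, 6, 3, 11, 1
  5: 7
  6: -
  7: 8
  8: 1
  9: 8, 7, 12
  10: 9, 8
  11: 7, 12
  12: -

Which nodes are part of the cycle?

DFS with gray/black marking from 1:
1 gray
  11 gray
    7 gray
      8 gray
        8→1: 1 is gray → back edge
Back edge closes the cycle 1 → 11 → 7 → 8 → 1; its vertices are {1, 7, 8, 11}.

1, 7, 8, 11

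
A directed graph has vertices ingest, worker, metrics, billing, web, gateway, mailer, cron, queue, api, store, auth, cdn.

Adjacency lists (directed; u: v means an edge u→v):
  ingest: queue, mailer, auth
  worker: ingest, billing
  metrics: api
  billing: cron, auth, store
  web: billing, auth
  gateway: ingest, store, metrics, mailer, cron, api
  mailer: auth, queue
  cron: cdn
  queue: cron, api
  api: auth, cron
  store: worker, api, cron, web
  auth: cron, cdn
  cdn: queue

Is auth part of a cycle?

auth is on a cycle iff auth can reach itself via ≥1 edge.
auth → cdn → queue → api → auth — yes.

Yes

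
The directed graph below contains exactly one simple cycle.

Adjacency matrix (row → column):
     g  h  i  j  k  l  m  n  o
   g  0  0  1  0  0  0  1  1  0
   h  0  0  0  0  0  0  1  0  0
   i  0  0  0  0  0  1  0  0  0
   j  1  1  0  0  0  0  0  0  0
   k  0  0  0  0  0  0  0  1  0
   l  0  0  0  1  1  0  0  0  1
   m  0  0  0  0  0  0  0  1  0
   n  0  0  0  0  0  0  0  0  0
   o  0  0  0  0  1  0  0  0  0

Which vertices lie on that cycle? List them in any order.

g, i, j, l

DFS with gray/black marking from l:
l gray
  k gray
    n gray
    n black
  k black
  j gray
    g gray
      g→n: n black — skip
      i gray
        i→l: l is gray → back edge
Back edge closes the cycle l → j → g → i → l; its vertices are {g, i, j, l}.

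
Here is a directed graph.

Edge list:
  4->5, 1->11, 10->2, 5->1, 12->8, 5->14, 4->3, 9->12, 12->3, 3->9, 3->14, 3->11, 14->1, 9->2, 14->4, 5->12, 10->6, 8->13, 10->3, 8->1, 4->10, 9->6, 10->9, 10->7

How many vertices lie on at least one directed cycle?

7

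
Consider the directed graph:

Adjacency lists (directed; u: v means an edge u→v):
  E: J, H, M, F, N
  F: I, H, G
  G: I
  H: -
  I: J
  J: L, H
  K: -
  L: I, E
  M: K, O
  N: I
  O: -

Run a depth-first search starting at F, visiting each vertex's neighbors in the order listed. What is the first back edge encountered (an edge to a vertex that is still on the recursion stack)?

L->I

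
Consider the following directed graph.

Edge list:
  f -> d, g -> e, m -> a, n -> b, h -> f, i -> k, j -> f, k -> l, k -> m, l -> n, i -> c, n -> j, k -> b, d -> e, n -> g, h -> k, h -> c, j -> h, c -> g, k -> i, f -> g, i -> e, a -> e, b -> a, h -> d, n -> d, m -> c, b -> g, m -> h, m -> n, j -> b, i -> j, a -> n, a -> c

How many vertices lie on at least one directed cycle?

A vertex is on a directed cycle iff it belongs to a strongly connected component of size ≥ 2 (or has a self-loop).
The vertices on cycles are {a, b, h, i, j, k, l, m, n} — 9 in total.

9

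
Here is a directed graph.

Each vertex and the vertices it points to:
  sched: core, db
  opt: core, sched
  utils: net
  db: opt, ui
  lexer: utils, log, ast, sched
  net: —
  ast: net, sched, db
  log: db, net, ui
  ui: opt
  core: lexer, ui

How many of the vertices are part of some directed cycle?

8

A vertex is on a directed cycle iff it belongs to a strongly connected component of size ≥ 2 (or has a self-loop).
The vertices on cycles are {db, ui, ast, log, opt, core, lexer, sched} — 8 in total.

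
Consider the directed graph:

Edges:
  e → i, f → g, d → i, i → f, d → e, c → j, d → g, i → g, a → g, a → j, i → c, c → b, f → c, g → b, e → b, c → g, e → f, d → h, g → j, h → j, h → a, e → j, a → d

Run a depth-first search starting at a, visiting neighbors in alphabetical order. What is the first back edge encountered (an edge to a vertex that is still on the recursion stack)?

h->a

DFS from a (visiting neighbors in alphabetical order); mark gray on enter, black on exit:
a gray
  d gray
    e gray
      b gray
      b black
      f gray
        c gray
          c→b: b black — skip
          g gray
            g→b: b black — skip
            j gray
            j black
          g black
          c→j: j black — skip
        c black
        f→g: g black — skip
      f black
      i gray
        i→c: c black — skip
        i→f: f black — skip
        i→g: g black — skip
      i black
      e→j: j black — skip
    e black
    d→g: g black — skip
    h gray
      h→a: a is gray → back edge
First back edge: h → a.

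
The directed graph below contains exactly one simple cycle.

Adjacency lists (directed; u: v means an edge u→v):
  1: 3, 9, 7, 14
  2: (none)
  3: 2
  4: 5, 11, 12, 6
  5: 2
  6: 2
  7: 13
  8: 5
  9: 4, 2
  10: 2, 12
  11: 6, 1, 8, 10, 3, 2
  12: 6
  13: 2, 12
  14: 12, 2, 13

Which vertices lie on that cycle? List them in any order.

DFS with gray/black marking from 11:
11 gray
  6 gray
    2 gray
    2 black
  6 black
  1 gray
    3 gray
      3→2: 2 black — skip
    3 black
    9 gray
      4 gray
        5 gray
          5→2: 2 black — skip
        5 black
        4→11: 11 is gray → back edge
Back edge closes the cycle 11 → 1 → 9 → 4 → 11; its vertices are {1, 4, 9, 11}.

1, 4, 9, 11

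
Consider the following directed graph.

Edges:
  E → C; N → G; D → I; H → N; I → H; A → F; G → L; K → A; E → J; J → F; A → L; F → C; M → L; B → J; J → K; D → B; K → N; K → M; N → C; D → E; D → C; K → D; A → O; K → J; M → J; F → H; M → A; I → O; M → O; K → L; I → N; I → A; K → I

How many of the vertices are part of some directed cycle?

A vertex is on a directed cycle iff it belongs to a strongly connected component of size ≥ 2 (or has a self-loop).
The vertices on cycles are {B, D, E, J, K, M} — 6 in total.

6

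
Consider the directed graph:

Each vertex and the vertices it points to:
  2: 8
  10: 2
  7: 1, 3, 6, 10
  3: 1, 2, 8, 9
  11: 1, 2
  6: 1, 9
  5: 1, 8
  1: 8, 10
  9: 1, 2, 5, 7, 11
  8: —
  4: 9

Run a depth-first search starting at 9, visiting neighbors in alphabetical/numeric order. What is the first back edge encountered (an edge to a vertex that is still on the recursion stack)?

DFS from 9 (visiting neighbors in alphabetical/numeric order); mark gray on enter, black on exit:
9 gray
  1 gray
    8 gray
    8 black
    10 gray
      2 gray
        2→8: 8 black — skip
      2 black
    10 black
  1 black
  9→2: 2 black — skip
  5 gray
    5→1: 1 black — skip
    5→8: 8 black — skip
  5 black
  7 gray
    7→1: 1 black — skip
    3 gray
      3→1: 1 black — skip
      3→2: 2 black — skip
      3→8: 8 black — skip
      3→9: 9 is gray → back edge
First back edge: 3 → 9.

3→9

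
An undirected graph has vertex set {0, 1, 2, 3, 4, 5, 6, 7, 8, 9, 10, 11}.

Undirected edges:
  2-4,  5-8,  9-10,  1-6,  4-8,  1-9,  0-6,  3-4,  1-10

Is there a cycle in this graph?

Yes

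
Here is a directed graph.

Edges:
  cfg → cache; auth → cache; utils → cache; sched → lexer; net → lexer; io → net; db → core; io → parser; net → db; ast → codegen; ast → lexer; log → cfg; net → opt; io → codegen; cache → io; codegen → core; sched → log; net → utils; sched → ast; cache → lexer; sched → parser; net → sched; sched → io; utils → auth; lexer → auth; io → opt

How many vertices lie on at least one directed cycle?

A vertex is on a directed cycle iff it belongs to a strongly connected component of size ≥ 2 (or has a self-loop).
The vertices on cycles are {io, ast, cfg, log, net, auth, cache, lexer, sched, utils} — 10 in total.

10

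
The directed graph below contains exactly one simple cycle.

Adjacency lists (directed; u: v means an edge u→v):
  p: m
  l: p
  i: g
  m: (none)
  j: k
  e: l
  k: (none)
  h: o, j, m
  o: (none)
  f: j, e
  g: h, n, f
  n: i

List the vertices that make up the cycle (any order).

g, i, n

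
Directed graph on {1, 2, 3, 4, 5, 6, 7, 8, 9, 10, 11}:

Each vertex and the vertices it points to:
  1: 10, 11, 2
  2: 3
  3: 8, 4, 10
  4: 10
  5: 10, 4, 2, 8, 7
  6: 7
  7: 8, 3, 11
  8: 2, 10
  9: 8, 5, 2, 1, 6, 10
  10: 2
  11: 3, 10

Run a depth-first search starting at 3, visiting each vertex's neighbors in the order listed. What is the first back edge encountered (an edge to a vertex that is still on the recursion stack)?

2→3

DFS from 3 (visiting each vertex's neighbors in the order listed); mark gray on enter, black on exit:
3 gray
  8 gray
    2 gray
      2→3: 3 is gray → back edge
First back edge: 2 → 3.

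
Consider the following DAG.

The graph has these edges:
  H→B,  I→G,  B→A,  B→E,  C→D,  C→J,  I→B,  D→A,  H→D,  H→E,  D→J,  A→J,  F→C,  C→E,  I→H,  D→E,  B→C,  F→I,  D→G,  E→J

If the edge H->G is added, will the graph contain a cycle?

No

Adding H→G creates a cycle iff G can already reach H.
Explore from G: no path reaches H. The graph stays acyclic.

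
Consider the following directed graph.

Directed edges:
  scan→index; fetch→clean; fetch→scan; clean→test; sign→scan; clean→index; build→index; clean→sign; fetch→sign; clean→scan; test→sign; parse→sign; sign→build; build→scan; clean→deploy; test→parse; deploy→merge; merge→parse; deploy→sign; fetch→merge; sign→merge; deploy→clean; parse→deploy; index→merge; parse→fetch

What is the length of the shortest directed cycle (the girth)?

2

For each vertex v, BFS finds the shortest path from v back to v.
The shortest such closed walk is deploy → clean → deploy, length 2.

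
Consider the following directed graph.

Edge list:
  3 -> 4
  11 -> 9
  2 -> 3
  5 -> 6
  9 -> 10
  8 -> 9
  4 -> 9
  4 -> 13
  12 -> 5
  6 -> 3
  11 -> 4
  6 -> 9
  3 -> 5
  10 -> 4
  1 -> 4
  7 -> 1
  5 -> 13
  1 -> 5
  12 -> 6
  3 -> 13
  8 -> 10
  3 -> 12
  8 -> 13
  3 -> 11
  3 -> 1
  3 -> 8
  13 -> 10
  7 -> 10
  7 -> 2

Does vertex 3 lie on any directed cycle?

Yes

3 is on a cycle iff 3 can reach itself via ≥1 edge.
3 → 5 → 6 → 3 — yes.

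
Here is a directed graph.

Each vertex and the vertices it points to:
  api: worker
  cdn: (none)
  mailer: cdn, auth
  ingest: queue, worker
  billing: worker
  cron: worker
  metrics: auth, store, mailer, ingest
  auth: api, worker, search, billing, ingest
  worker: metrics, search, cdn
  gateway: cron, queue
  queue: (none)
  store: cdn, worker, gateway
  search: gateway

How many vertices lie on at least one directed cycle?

A vertex is on a directed cycle iff it belongs to a strongly connected component of size ≥ 2 (or has a self-loop).
The vertices on cycles are {api, auth, cron, store, ingest, mailer, search, worker, billing, gateway, metrics} — 11 in total.

11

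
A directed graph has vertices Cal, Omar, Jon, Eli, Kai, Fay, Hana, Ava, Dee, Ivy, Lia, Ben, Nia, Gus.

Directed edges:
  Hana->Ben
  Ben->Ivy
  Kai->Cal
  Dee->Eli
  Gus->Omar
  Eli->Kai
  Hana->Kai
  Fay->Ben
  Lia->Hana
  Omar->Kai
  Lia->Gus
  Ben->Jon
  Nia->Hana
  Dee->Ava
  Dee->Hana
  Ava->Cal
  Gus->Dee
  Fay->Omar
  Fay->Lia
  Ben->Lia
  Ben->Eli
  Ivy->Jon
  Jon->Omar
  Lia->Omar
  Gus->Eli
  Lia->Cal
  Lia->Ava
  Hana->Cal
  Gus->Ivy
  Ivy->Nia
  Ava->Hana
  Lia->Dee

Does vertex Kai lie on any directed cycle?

No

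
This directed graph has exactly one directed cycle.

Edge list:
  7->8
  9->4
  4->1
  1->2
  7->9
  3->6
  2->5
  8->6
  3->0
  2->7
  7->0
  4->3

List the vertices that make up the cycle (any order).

DFS with gray/black marking from 7:
7 gray
  0 gray
  0 black
  8 gray
    6 gray
    6 black
  8 black
  9 gray
    4 gray
      3 gray
        3→6: 6 black — skip
        3→0: 0 black — skip
      3 black
      1 gray
        2 gray
          2→7: 7 is gray → back edge
Back edge closes the cycle 7 → 9 → 4 → 1 → 2 → 7; its vertices are {1, 2, 4, 7, 9}.

1, 2, 4, 7, 9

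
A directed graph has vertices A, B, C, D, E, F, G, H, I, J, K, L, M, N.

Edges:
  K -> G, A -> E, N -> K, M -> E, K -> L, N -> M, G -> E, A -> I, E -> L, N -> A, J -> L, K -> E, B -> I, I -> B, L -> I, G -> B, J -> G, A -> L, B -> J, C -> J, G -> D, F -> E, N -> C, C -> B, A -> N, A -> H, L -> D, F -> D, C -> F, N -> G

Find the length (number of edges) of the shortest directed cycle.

2

For each vertex v, BFS finds the shortest path from v back to v.
The shortest such closed walk is N → A → N, length 2.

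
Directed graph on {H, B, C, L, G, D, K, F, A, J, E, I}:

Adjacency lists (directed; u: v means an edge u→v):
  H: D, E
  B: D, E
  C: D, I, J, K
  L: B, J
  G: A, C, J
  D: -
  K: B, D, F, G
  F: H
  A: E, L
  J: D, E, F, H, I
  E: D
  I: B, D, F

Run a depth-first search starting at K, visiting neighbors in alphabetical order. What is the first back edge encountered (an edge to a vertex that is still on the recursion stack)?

C→K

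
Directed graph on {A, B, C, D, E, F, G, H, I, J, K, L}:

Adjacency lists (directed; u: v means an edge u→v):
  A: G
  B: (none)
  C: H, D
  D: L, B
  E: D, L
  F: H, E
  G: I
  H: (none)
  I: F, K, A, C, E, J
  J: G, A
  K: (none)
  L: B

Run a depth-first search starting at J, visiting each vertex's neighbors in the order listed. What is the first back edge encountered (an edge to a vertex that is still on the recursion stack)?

DFS from J (visiting each vertex's neighbors in the order listed); mark gray on enter, black on exit:
J gray
  G gray
    I gray
      F gray
        H gray
        H black
        E gray
          D gray
            L gray
              B gray
              B black
            L black
            D→B: B black — skip
          D black
          E→L: L black — skip
        E black
      F black
      K gray
      K black
      A gray
        A→G: G is gray → back edge
First back edge: A → G.

A→G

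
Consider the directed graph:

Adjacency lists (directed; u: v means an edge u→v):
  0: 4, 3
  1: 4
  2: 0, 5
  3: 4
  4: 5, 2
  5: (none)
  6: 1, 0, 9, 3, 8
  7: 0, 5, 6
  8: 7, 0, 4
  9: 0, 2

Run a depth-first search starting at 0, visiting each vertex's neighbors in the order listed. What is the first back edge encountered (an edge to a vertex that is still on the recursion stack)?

2->0

DFS from 0 (visiting each vertex's neighbors in the order listed); mark gray on enter, black on exit:
0 gray
  4 gray
    5 gray
    5 black
    2 gray
      2→0: 0 is gray → back edge
First back edge: 2 → 0.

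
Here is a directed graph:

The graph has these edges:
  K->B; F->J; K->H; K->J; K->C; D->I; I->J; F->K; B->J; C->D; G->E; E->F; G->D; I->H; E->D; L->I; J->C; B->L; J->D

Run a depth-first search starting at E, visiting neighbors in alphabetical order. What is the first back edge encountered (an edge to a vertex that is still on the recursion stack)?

C->D

DFS from E (visiting neighbors in alphabetical order); mark gray on enter, black on exit:
E gray
  D gray
    I gray
      H gray
      H black
      J gray
        C gray
          C→D: D is gray → back edge
First back edge: C → D.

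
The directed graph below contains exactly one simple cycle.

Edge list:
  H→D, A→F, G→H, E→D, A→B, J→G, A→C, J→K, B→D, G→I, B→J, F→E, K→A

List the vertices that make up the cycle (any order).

A, B, J, K

DFS with gray/black marking from A:
A gray
  F gray
    E gray
      D gray
      D black
    E black
  F black
  B gray
    B→D: D black — skip
    J gray
      K gray
        K→A: A is gray → back edge
Back edge closes the cycle A → B → J → K → A; its vertices are {A, B, J, K}.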